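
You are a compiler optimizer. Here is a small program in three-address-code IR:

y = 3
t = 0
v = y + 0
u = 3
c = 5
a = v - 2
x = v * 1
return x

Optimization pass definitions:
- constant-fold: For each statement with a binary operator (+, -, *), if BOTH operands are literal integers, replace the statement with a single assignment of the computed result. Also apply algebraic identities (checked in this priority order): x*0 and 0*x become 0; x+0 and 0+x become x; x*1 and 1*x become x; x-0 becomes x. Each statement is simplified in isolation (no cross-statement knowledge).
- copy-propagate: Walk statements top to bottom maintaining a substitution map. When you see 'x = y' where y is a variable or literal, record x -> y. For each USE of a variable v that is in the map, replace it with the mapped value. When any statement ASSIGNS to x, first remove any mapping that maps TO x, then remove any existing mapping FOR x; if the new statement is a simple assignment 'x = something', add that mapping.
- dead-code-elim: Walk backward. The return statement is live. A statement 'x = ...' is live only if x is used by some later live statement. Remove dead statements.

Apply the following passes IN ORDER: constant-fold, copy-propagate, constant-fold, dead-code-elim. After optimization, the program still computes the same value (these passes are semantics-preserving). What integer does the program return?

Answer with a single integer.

Initial IR:
  y = 3
  t = 0
  v = y + 0
  u = 3
  c = 5
  a = v - 2
  x = v * 1
  return x
After constant-fold (8 stmts):
  y = 3
  t = 0
  v = y
  u = 3
  c = 5
  a = v - 2
  x = v
  return x
After copy-propagate (8 stmts):
  y = 3
  t = 0
  v = 3
  u = 3
  c = 5
  a = 3 - 2
  x = 3
  return 3
After constant-fold (8 stmts):
  y = 3
  t = 0
  v = 3
  u = 3
  c = 5
  a = 1
  x = 3
  return 3
After dead-code-elim (1 stmts):
  return 3
Evaluate:
  y = 3  =>  y = 3
  t = 0  =>  t = 0
  v = y + 0  =>  v = 3
  u = 3  =>  u = 3
  c = 5  =>  c = 5
  a = v - 2  =>  a = 1
  x = v * 1  =>  x = 3
  return x = 3

Answer: 3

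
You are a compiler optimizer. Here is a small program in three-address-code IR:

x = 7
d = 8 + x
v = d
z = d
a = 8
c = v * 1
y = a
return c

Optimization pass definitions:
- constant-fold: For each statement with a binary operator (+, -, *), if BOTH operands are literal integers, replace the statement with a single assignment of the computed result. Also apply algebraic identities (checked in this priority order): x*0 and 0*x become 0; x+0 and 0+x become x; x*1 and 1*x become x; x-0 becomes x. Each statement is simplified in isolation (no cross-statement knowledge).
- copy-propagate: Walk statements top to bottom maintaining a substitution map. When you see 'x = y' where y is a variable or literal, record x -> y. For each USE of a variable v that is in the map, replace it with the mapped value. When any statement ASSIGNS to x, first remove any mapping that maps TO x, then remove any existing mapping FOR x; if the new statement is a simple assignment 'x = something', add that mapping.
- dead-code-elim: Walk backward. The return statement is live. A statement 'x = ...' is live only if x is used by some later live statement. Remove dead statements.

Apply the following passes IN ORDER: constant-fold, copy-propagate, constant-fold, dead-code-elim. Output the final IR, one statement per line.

Initial IR:
  x = 7
  d = 8 + x
  v = d
  z = d
  a = 8
  c = v * 1
  y = a
  return c
After constant-fold (8 stmts):
  x = 7
  d = 8 + x
  v = d
  z = d
  a = 8
  c = v
  y = a
  return c
After copy-propagate (8 stmts):
  x = 7
  d = 8 + 7
  v = d
  z = d
  a = 8
  c = d
  y = 8
  return d
After constant-fold (8 stmts):
  x = 7
  d = 15
  v = d
  z = d
  a = 8
  c = d
  y = 8
  return d
After dead-code-elim (2 stmts):
  d = 15
  return d

Answer: d = 15
return d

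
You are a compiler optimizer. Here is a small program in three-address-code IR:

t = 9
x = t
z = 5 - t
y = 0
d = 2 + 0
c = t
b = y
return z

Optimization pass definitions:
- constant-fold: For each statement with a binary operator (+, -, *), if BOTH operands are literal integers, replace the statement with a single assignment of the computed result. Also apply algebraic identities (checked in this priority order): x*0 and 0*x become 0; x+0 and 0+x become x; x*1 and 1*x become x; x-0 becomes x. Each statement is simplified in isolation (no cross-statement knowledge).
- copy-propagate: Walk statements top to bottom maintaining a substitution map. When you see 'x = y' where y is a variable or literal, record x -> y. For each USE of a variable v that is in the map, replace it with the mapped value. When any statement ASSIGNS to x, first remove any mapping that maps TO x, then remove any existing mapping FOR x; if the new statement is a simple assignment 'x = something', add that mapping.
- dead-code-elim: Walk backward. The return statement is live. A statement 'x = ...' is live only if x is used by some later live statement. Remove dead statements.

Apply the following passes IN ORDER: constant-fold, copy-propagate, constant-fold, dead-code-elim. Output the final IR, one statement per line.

Initial IR:
  t = 9
  x = t
  z = 5 - t
  y = 0
  d = 2 + 0
  c = t
  b = y
  return z
After constant-fold (8 stmts):
  t = 9
  x = t
  z = 5 - t
  y = 0
  d = 2
  c = t
  b = y
  return z
After copy-propagate (8 stmts):
  t = 9
  x = 9
  z = 5 - 9
  y = 0
  d = 2
  c = 9
  b = 0
  return z
After constant-fold (8 stmts):
  t = 9
  x = 9
  z = -4
  y = 0
  d = 2
  c = 9
  b = 0
  return z
After dead-code-elim (2 stmts):
  z = -4
  return z

Answer: z = -4
return z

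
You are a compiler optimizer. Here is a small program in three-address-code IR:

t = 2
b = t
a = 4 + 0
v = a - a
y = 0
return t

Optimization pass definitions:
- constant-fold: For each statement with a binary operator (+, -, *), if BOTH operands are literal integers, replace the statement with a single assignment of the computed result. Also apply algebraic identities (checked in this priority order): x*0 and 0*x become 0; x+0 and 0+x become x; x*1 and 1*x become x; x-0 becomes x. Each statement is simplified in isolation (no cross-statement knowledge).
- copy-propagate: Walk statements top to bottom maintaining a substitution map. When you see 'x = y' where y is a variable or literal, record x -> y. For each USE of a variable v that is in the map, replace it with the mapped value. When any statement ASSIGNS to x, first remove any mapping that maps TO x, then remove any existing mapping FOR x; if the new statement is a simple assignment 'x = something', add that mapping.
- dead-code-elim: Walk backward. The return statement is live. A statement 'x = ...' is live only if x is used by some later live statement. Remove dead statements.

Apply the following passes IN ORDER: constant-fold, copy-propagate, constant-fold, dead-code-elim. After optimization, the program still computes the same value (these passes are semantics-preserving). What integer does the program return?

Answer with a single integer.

Initial IR:
  t = 2
  b = t
  a = 4 + 0
  v = a - a
  y = 0
  return t
After constant-fold (6 stmts):
  t = 2
  b = t
  a = 4
  v = a - a
  y = 0
  return t
After copy-propagate (6 stmts):
  t = 2
  b = 2
  a = 4
  v = 4 - 4
  y = 0
  return 2
After constant-fold (6 stmts):
  t = 2
  b = 2
  a = 4
  v = 0
  y = 0
  return 2
After dead-code-elim (1 stmts):
  return 2
Evaluate:
  t = 2  =>  t = 2
  b = t  =>  b = 2
  a = 4 + 0  =>  a = 4
  v = a - a  =>  v = 0
  y = 0  =>  y = 0
  return t = 2

Answer: 2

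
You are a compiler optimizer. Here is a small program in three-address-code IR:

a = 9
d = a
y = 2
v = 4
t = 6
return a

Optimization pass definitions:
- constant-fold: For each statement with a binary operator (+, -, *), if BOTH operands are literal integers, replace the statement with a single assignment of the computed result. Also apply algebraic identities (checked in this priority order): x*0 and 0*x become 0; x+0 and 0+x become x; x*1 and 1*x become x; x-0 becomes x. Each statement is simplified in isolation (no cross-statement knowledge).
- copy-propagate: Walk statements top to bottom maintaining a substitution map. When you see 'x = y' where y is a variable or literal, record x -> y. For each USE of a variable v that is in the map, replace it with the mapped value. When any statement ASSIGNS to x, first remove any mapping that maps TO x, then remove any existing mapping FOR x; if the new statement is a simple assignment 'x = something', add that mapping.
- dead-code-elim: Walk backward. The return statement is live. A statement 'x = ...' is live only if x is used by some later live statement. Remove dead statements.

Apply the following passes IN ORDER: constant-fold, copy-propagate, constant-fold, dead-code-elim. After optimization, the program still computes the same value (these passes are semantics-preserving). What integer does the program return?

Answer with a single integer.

Initial IR:
  a = 9
  d = a
  y = 2
  v = 4
  t = 6
  return a
After constant-fold (6 stmts):
  a = 9
  d = a
  y = 2
  v = 4
  t = 6
  return a
After copy-propagate (6 stmts):
  a = 9
  d = 9
  y = 2
  v = 4
  t = 6
  return 9
After constant-fold (6 stmts):
  a = 9
  d = 9
  y = 2
  v = 4
  t = 6
  return 9
After dead-code-elim (1 stmts):
  return 9
Evaluate:
  a = 9  =>  a = 9
  d = a  =>  d = 9
  y = 2  =>  y = 2
  v = 4  =>  v = 4
  t = 6  =>  t = 6
  return a = 9

Answer: 9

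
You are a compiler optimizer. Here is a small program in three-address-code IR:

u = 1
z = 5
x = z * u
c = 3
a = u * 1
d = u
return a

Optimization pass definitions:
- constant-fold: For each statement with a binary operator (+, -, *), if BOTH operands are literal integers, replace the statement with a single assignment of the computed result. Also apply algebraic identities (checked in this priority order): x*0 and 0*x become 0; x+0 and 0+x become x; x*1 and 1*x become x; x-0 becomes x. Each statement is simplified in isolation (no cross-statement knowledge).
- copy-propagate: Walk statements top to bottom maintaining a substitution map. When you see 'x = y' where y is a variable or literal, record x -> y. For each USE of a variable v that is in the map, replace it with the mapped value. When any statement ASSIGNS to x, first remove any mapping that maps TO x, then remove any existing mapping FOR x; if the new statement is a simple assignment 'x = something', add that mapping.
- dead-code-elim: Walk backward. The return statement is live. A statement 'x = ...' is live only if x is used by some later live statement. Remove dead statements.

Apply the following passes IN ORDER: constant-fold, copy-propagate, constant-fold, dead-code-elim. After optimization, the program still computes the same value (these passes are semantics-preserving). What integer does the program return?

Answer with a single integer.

Answer: 1

Derivation:
Initial IR:
  u = 1
  z = 5
  x = z * u
  c = 3
  a = u * 1
  d = u
  return a
After constant-fold (7 stmts):
  u = 1
  z = 5
  x = z * u
  c = 3
  a = u
  d = u
  return a
After copy-propagate (7 stmts):
  u = 1
  z = 5
  x = 5 * 1
  c = 3
  a = 1
  d = 1
  return 1
After constant-fold (7 stmts):
  u = 1
  z = 5
  x = 5
  c = 3
  a = 1
  d = 1
  return 1
After dead-code-elim (1 stmts):
  return 1
Evaluate:
  u = 1  =>  u = 1
  z = 5  =>  z = 5
  x = z * u  =>  x = 5
  c = 3  =>  c = 3
  a = u * 1  =>  a = 1
  d = u  =>  d = 1
  return a = 1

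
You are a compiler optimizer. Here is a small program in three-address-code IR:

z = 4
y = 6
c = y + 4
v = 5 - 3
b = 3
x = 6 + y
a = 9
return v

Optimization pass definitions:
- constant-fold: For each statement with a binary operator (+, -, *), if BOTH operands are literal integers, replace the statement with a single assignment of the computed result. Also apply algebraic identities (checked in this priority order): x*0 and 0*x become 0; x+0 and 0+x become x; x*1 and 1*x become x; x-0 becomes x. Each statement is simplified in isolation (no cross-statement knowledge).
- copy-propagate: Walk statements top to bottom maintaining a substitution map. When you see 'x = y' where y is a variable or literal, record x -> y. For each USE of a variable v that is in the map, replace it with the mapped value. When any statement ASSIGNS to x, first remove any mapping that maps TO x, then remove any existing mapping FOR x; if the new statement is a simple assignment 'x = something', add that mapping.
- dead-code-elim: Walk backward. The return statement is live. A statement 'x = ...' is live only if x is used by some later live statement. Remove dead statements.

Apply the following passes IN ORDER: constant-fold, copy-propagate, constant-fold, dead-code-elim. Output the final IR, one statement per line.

Initial IR:
  z = 4
  y = 6
  c = y + 4
  v = 5 - 3
  b = 3
  x = 6 + y
  a = 9
  return v
After constant-fold (8 stmts):
  z = 4
  y = 6
  c = y + 4
  v = 2
  b = 3
  x = 6 + y
  a = 9
  return v
After copy-propagate (8 stmts):
  z = 4
  y = 6
  c = 6 + 4
  v = 2
  b = 3
  x = 6 + 6
  a = 9
  return 2
After constant-fold (8 stmts):
  z = 4
  y = 6
  c = 10
  v = 2
  b = 3
  x = 12
  a = 9
  return 2
After dead-code-elim (1 stmts):
  return 2

Answer: return 2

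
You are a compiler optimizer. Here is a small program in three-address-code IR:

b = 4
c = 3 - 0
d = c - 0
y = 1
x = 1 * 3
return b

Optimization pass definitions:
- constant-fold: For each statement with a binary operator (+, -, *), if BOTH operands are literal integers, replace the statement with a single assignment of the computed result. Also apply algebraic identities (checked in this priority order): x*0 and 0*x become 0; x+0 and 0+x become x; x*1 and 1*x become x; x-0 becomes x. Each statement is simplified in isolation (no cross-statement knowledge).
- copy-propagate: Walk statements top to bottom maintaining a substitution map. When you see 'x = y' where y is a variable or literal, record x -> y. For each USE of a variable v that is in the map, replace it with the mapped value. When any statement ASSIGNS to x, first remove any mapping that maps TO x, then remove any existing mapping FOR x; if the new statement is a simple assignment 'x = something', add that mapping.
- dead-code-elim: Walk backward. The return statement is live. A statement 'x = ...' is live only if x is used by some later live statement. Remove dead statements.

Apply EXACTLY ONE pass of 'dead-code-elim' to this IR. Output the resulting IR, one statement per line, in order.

Applying dead-code-elim statement-by-statement:
  [6] return b  -> KEEP (return); live=['b']
  [5] x = 1 * 3  -> DEAD (x not live)
  [4] y = 1  -> DEAD (y not live)
  [3] d = c - 0  -> DEAD (d not live)
  [2] c = 3 - 0  -> DEAD (c not live)
  [1] b = 4  -> KEEP; live=[]
Result (2 stmts):
  b = 4
  return b

Answer: b = 4
return b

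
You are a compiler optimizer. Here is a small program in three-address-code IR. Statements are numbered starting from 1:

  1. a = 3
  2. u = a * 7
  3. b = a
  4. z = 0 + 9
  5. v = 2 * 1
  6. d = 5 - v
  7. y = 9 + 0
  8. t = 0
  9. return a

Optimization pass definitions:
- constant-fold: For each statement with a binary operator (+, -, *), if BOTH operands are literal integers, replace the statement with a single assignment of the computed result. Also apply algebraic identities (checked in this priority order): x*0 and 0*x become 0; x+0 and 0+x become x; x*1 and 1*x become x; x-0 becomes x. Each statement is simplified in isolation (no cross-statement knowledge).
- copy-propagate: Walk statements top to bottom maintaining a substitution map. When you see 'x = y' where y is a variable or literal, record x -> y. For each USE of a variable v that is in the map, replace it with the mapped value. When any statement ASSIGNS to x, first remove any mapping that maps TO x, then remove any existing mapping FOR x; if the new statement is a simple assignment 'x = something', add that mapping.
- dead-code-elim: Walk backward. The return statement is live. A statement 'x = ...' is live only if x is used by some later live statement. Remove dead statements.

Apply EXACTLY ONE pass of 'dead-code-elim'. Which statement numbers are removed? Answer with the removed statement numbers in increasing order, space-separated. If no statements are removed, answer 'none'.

Answer: 2 3 4 5 6 7 8

Derivation:
Backward liveness scan:
Stmt 1 'a = 3': KEEP (a is live); live-in = []
Stmt 2 'u = a * 7': DEAD (u not in live set ['a'])
Stmt 3 'b = a': DEAD (b not in live set ['a'])
Stmt 4 'z = 0 + 9': DEAD (z not in live set ['a'])
Stmt 5 'v = 2 * 1': DEAD (v not in live set ['a'])
Stmt 6 'd = 5 - v': DEAD (d not in live set ['a'])
Stmt 7 'y = 9 + 0': DEAD (y not in live set ['a'])
Stmt 8 't = 0': DEAD (t not in live set ['a'])
Stmt 9 'return a': KEEP (return); live-in = ['a']
Removed statement numbers: [2, 3, 4, 5, 6, 7, 8]
Surviving IR:
  a = 3
  return a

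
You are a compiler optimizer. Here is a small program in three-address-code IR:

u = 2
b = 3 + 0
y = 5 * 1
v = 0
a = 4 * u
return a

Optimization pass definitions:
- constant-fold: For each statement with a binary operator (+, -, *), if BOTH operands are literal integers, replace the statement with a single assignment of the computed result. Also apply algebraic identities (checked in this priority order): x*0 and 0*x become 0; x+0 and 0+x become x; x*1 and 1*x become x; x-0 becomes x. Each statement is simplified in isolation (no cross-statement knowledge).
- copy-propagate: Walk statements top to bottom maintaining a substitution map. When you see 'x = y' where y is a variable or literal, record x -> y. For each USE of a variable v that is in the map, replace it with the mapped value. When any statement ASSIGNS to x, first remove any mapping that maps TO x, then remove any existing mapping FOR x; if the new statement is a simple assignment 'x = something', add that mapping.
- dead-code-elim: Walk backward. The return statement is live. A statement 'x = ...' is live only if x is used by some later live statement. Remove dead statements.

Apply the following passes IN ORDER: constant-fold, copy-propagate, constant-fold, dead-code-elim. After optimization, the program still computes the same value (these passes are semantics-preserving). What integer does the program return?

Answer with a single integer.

Initial IR:
  u = 2
  b = 3 + 0
  y = 5 * 1
  v = 0
  a = 4 * u
  return a
After constant-fold (6 stmts):
  u = 2
  b = 3
  y = 5
  v = 0
  a = 4 * u
  return a
After copy-propagate (6 stmts):
  u = 2
  b = 3
  y = 5
  v = 0
  a = 4 * 2
  return a
After constant-fold (6 stmts):
  u = 2
  b = 3
  y = 5
  v = 0
  a = 8
  return a
After dead-code-elim (2 stmts):
  a = 8
  return a
Evaluate:
  u = 2  =>  u = 2
  b = 3 + 0  =>  b = 3
  y = 5 * 1  =>  y = 5
  v = 0  =>  v = 0
  a = 4 * u  =>  a = 8
  return a = 8

Answer: 8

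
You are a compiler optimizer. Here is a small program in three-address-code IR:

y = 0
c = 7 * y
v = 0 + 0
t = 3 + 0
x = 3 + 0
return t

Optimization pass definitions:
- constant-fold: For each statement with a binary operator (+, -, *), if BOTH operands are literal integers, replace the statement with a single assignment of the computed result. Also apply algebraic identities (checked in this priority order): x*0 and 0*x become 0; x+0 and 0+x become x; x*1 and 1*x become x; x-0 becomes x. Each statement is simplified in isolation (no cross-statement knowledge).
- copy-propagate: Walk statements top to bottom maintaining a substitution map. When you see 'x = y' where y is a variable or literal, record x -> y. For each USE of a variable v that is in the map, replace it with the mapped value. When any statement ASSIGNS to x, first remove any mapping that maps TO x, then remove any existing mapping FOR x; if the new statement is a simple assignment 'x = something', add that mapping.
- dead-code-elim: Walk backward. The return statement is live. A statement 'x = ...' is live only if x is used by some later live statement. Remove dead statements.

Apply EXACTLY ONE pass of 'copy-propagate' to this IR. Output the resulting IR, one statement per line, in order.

Applying copy-propagate statement-by-statement:
  [1] y = 0  (unchanged)
  [2] c = 7 * y  -> c = 7 * 0
  [3] v = 0 + 0  (unchanged)
  [4] t = 3 + 0  (unchanged)
  [5] x = 3 + 0  (unchanged)
  [6] return t  (unchanged)
Result (6 stmts):
  y = 0
  c = 7 * 0
  v = 0 + 0
  t = 3 + 0
  x = 3 + 0
  return t

Answer: y = 0
c = 7 * 0
v = 0 + 0
t = 3 + 0
x = 3 + 0
return t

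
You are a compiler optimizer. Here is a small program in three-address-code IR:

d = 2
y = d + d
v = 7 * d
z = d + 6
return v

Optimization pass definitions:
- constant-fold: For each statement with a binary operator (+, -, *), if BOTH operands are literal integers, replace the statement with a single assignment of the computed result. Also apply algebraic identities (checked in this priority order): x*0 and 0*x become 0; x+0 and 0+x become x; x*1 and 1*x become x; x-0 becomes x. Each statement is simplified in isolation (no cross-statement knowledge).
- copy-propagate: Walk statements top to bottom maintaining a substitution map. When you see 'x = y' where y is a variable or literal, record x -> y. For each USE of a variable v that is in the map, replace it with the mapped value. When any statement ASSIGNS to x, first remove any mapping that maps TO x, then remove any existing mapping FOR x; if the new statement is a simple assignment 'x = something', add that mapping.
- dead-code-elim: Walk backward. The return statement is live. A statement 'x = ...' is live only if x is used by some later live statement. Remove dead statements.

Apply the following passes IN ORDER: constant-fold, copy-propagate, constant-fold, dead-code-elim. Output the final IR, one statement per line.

Initial IR:
  d = 2
  y = d + d
  v = 7 * d
  z = d + 6
  return v
After constant-fold (5 stmts):
  d = 2
  y = d + d
  v = 7 * d
  z = d + 6
  return v
After copy-propagate (5 stmts):
  d = 2
  y = 2 + 2
  v = 7 * 2
  z = 2 + 6
  return v
After constant-fold (5 stmts):
  d = 2
  y = 4
  v = 14
  z = 8
  return v
After dead-code-elim (2 stmts):
  v = 14
  return v

Answer: v = 14
return v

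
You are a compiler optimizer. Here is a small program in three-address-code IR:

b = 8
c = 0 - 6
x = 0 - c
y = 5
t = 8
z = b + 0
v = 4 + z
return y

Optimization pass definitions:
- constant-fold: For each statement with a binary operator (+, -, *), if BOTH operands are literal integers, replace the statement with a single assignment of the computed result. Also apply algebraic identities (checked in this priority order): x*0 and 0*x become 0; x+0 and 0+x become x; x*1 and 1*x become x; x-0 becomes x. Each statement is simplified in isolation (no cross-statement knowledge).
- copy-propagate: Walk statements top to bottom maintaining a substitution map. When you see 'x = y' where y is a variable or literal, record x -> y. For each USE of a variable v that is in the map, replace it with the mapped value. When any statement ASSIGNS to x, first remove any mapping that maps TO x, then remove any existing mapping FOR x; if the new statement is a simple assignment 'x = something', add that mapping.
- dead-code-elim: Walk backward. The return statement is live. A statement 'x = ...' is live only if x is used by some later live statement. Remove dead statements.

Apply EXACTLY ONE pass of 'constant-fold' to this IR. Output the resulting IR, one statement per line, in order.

Applying constant-fold statement-by-statement:
  [1] b = 8  (unchanged)
  [2] c = 0 - 6  -> c = -6
  [3] x = 0 - c  (unchanged)
  [4] y = 5  (unchanged)
  [5] t = 8  (unchanged)
  [6] z = b + 0  -> z = b
  [7] v = 4 + z  (unchanged)
  [8] return y  (unchanged)
Result (8 stmts):
  b = 8
  c = -6
  x = 0 - c
  y = 5
  t = 8
  z = b
  v = 4 + z
  return y

Answer: b = 8
c = -6
x = 0 - c
y = 5
t = 8
z = b
v = 4 + z
return y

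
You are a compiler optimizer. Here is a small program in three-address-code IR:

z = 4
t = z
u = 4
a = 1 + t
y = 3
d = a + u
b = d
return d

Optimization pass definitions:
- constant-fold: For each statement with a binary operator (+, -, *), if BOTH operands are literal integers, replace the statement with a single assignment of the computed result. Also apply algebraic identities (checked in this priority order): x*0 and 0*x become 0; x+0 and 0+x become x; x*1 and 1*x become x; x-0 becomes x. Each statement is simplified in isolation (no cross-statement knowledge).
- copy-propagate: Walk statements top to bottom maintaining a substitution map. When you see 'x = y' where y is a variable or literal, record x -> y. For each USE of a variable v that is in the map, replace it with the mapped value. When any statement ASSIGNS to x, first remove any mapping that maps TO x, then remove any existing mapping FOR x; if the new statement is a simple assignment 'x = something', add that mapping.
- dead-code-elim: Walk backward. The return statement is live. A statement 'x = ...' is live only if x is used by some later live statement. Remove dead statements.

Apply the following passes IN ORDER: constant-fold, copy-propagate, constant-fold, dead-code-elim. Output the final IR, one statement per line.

Answer: a = 5
d = a + 4
return d

Derivation:
Initial IR:
  z = 4
  t = z
  u = 4
  a = 1 + t
  y = 3
  d = a + u
  b = d
  return d
After constant-fold (8 stmts):
  z = 4
  t = z
  u = 4
  a = 1 + t
  y = 3
  d = a + u
  b = d
  return d
After copy-propagate (8 stmts):
  z = 4
  t = 4
  u = 4
  a = 1 + 4
  y = 3
  d = a + 4
  b = d
  return d
After constant-fold (8 stmts):
  z = 4
  t = 4
  u = 4
  a = 5
  y = 3
  d = a + 4
  b = d
  return d
After dead-code-elim (3 stmts):
  a = 5
  d = a + 4
  return d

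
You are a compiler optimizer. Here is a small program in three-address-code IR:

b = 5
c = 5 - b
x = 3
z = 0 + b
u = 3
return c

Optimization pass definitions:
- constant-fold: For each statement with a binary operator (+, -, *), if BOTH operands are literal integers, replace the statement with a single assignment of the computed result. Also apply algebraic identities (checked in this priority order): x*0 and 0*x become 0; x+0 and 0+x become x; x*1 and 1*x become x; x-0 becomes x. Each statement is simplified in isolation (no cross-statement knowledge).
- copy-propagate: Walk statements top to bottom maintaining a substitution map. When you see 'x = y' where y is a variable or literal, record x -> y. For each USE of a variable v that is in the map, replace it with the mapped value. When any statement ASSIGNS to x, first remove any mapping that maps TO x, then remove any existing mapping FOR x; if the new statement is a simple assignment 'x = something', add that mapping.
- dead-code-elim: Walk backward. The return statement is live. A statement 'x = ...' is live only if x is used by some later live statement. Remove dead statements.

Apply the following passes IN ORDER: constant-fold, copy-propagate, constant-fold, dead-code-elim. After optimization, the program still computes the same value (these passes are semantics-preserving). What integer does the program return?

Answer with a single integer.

Answer: 0

Derivation:
Initial IR:
  b = 5
  c = 5 - b
  x = 3
  z = 0 + b
  u = 3
  return c
After constant-fold (6 stmts):
  b = 5
  c = 5 - b
  x = 3
  z = b
  u = 3
  return c
After copy-propagate (6 stmts):
  b = 5
  c = 5 - 5
  x = 3
  z = 5
  u = 3
  return c
After constant-fold (6 stmts):
  b = 5
  c = 0
  x = 3
  z = 5
  u = 3
  return c
After dead-code-elim (2 stmts):
  c = 0
  return c
Evaluate:
  b = 5  =>  b = 5
  c = 5 - b  =>  c = 0
  x = 3  =>  x = 3
  z = 0 + b  =>  z = 5
  u = 3  =>  u = 3
  return c = 0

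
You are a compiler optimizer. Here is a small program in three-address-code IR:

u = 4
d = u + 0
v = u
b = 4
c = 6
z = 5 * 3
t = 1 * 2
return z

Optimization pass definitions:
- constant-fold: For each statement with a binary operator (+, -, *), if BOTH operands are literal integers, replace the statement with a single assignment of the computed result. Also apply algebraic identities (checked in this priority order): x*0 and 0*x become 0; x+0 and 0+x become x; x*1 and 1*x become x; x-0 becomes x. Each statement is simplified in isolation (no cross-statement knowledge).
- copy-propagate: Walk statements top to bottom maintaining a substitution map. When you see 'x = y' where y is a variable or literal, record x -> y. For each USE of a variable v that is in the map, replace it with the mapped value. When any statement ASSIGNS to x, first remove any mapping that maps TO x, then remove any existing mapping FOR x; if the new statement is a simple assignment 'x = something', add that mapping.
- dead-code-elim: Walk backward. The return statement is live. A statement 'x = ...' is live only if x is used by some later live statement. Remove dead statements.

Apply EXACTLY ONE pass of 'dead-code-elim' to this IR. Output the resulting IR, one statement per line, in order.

Applying dead-code-elim statement-by-statement:
  [8] return z  -> KEEP (return); live=['z']
  [7] t = 1 * 2  -> DEAD (t not live)
  [6] z = 5 * 3  -> KEEP; live=[]
  [5] c = 6  -> DEAD (c not live)
  [4] b = 4  -> DEAD (b not live)
  [3] v = u  -> DEAD (v not live)
  [2] d = u + 0  -> DEAD (d not live)
  [1] u = 4  -> DEAD (u not live)
Result (2 stmts):
  z = 5 * 3
  return z

Answer: z = 5 * 3
return z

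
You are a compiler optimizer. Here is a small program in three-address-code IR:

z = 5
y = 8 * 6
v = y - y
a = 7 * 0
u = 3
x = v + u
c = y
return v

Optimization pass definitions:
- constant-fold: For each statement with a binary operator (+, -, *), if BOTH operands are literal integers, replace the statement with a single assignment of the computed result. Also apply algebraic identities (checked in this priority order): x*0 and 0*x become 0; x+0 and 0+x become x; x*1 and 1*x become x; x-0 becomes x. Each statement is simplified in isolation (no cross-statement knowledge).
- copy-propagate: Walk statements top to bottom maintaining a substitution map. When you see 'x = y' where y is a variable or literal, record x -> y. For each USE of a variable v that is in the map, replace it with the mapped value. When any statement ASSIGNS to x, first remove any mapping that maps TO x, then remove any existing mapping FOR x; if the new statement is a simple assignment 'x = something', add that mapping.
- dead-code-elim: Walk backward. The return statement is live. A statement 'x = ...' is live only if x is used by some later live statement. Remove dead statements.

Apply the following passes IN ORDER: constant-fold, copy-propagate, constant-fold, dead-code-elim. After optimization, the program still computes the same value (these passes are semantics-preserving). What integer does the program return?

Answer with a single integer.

Answer: 0

Derivation:
Initial IR:
  z = 5
  y = 8 * 6
  v = y - y
  a = 7 * 0
  u = 3
  x = v + u
  c = y
  return v
After constant-fold (8 stmts):
  z = 5
  y = 48
  v = y - y
  a = 0
  u = 3
  x = v + u
  c = y
  return v
After copy-propagate (8 stmts):
  z = 5
  y = 48
  v = 48 - 48
  a = 0
  u = 3
  x = v + 3
  c = 48
  return v
After constant-fold (8 stmts):
  z = 5
  y = 48
  v = 0
  a = 0
  u = 3
  x = v + 3
  c = 48
  return v
After dead-code-elim (2 stmts):
  v = 0
  return v
Evaluate:
  z = 5  =>  z = 5
  y = 8 * 6  =>  y = 48
  v = y - y  =>  v = 0
  a = 7 * 0  =>  a = 0
  u = 3  =>  u = 3
  x = v + u  =>  x = 3
  c = y  =>  c = 48
  return v = 0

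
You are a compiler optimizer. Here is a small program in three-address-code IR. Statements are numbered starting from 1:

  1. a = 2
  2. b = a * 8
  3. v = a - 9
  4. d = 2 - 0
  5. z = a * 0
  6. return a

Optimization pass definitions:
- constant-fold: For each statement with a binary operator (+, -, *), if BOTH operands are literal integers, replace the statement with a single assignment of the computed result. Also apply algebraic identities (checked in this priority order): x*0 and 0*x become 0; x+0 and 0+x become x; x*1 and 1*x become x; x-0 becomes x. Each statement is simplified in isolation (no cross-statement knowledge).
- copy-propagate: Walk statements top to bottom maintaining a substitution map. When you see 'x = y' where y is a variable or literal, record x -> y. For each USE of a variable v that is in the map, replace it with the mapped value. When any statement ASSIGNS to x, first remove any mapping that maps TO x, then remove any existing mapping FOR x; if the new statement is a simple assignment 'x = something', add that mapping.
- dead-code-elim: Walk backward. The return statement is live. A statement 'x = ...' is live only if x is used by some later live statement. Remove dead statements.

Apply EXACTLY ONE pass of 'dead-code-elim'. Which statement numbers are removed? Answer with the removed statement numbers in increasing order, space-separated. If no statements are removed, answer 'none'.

Backward liveness scan:
Stmt 1 'a = 2': KEEP (a is live); live-in = []
Stmt 2 'b = a * 8': DEAD (b not in live set ['a'])
Stmt 3 'v = a - 9': DEAD (v not in live set ['a'])
Stmt 4 'd = 2 - 0': DEAD (d not in live set ['a'])
Stmt 5 'z = a * 0': DEAD (z not in live set ['a'])
Stmt 6 'return a': KEEP (return); live-in = ['a']
Removed statement numbers: [2, 3, 4, 5]
Surviving IR:
  a = 2
  return a

Answer: 2 3 4 5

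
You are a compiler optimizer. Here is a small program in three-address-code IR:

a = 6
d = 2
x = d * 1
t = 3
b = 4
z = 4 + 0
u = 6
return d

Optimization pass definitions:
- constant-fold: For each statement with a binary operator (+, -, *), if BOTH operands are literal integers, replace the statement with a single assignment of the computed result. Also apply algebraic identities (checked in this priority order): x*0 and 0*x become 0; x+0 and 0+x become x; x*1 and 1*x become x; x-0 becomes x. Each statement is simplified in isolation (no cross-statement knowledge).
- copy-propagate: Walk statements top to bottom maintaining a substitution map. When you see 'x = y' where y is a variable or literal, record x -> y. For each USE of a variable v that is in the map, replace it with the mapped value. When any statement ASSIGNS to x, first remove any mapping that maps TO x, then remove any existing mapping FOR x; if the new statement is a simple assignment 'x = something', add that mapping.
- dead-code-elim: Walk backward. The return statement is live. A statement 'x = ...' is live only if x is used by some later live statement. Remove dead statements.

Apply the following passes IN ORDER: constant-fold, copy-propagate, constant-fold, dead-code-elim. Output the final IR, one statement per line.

Initial IR:
  a = 6
  d = 2
  x = d * 1
  t = 3
  b = 4
  z = 4 + 0
  u = 6
  return d
After constant-fold (8 stmts):
  a = 6
  d = 2
  x = d
  t = 3
  b = 4
  z = 4
  u = 6
  return d
After copy-propagate (8 stmts):
  a = 6
  d = 2
  x = 2
  t = 3
  b = 4
  z = 4
  u = 6
  return 2
After constant-fold (8 stmts):
  a = 6
  d = 2
  x = 2
  t = 3
  b = 4
  z = 4
  u = 6
  return 2
After dead-code-elim (1 stmts):
  return 2

Answer: return 2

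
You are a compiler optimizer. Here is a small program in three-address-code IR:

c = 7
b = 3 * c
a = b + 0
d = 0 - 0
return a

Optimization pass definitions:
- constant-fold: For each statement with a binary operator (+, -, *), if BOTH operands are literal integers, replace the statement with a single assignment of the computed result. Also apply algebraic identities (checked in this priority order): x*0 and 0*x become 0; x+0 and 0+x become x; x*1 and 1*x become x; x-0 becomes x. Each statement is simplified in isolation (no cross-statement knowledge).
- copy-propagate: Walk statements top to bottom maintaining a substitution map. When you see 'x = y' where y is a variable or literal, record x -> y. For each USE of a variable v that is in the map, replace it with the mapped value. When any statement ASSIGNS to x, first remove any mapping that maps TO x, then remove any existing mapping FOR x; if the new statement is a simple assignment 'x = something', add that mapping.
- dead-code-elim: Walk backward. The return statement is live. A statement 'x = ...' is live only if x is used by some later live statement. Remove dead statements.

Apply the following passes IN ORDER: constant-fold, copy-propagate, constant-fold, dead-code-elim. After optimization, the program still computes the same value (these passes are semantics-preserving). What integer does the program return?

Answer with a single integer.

Answer: 21

Derivation:
Initial IR:
  c = 7
  b = 3 * c
  a = b + 0
  d = 0 - 0
  return a
After constant-fold (5 stmts):
  c = 7
  b = 3 * c
  a = b
  d = 0
  return a
After copy-propagate (5 stmts):
  c = 7
  b = 3 * 7
  a = b
  d = 0
  return b
After constant-fold (5 stmts):
  c = 7
  b = 21
  a = b
  d = 0
  return b
After dead-code-elim (2 stmts):
  b = 21
  return b
Evaluate:
  c = 7  =>  c = 7
  b = 3 * c  =>  b = 21
  a = b + 0  =>  a = 21
  d = 0 - 0  =>  d = 0
  return a = 21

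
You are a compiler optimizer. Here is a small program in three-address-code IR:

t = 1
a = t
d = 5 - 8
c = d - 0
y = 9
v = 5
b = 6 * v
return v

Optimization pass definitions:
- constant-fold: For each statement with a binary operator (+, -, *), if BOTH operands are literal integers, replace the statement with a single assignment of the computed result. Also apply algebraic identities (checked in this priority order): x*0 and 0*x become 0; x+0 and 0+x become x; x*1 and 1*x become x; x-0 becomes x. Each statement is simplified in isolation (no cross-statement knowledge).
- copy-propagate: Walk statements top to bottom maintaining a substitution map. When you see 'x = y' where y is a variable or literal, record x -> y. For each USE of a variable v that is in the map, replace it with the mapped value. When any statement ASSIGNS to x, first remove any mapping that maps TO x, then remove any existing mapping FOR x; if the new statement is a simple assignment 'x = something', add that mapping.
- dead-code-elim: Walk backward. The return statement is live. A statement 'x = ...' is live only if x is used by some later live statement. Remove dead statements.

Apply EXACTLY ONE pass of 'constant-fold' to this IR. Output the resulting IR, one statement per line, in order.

Applying constant-fold statement-by-statement:
  [1] t = 1  (unchanged)
  [2] a = t  (unchanged)
  [3] d = 5 - 8  -> d = -3
  [4] c = d - 0  -> c = d
  [5] y = 9  (unchanged)
  [6] v = 5  (unchanged)
  [7] b = 6 * v  (unchanged)
  [8] return v  (unchanged)
Result (8 stmts):
  t = 1
  a = t
  d = -3
  c = d
  y = 9
  v = 5
  b = 6 * v
  return v

Answer: t = 1
a = t
d = -3
c = d
y = 9
v = 5
b = 6 * v
return v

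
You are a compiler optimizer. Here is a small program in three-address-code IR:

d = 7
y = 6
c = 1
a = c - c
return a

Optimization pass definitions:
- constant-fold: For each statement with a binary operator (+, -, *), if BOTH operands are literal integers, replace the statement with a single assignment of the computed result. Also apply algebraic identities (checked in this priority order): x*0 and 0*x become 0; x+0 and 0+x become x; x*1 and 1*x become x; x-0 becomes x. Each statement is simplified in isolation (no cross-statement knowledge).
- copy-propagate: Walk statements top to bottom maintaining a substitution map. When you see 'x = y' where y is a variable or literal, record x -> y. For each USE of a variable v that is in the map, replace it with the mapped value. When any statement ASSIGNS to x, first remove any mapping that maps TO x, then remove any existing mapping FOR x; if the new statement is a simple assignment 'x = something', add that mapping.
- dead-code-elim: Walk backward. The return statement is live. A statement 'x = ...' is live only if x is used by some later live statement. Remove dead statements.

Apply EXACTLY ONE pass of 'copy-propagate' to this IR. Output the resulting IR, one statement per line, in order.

Applying copy-propagate statement-by-statement:
  [1] d = 7  (unchanged)
  [2] y = 6  (unchanged)
  [3] c = 1  (unchanged)
  [4] a = c - c  -> a = 1 - 1
  [5] return a  (unchanged)
Result (5 stmts):
  d = 7
  y = 6
  c = 1
  a = 1 - 1
  return a

Answer: d = 7
y = 6
c = 1
a = 1 - 1
return a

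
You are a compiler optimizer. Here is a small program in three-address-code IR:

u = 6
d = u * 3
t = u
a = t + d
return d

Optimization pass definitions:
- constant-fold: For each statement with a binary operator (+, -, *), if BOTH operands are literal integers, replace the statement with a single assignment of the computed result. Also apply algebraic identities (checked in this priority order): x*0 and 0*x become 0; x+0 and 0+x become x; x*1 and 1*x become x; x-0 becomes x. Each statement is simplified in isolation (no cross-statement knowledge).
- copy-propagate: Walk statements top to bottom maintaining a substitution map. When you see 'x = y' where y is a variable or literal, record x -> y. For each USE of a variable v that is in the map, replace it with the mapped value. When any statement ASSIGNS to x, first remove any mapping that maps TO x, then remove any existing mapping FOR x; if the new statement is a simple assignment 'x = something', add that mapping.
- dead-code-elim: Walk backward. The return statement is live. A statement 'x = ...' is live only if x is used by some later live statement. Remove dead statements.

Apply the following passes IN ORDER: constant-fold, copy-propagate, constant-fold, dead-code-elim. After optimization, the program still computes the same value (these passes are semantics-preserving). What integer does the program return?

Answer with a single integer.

Answer: 18

Derivation:
Initial IR:
  u = 6
  d = u * 3
  t = u
  a = t + d
  return d
After constant-fold (5 stmts):
  u = 6
  d = u * 3
  t = u
  a = t + d
  return d
After copy-propagate (5 stmts):
  u = 6
  d = 6 * 3
  t = 6
  a = 6 + d
  return d
After constant-fold (5 stmts):
  u = 6
  d = 18
  t = 6
  a = 6 + d
  return d
After dead-code-elim (2 stmts):
  d = 18
  return d
Evaluate:
  u = 6  =>  u = 6
  d = u * 3  =>  d = 18
  t = u  =>  t = 6
  a = t + d  =>  a = 24
  return d = 18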